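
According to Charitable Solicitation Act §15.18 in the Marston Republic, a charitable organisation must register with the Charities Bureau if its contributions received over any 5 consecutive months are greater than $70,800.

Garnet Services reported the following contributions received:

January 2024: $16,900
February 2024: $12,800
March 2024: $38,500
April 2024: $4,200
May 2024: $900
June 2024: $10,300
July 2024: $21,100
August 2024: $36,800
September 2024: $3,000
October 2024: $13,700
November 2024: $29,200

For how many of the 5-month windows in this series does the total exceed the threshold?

6

January 2024–May 2024: $16,900 + $12,800 + $38,500 + $4,200 + $900 = $73,300 (over)
February 2024–June 2024: $12,800 + $38,500 + $4,200 + $900 + $10,300 = $66,700 (under)
March 2024–July 2024: $38,500 + $4,200 + $900 + $10,300 + $21,100 = $75,000 (over)
April 2024–August 2024: $4,200 + $900 + $10,300 + $21,100 + $36,800 = $73,300 (over)
May 2024–September 2024: $900 + $10,300 + $21,100 + $36,800 + $3,000 = $72,100 (over)
June 2024–October 2024: $10,300 + $21,100 + $36,800 + $3,000 + $13,700 = $84,900 (over)
July 2024–November 2024: $21,100 + $36,800 + $3,000 + $13,700 + $29,200 = $103,800 (over)
6 windows exceed the threshold.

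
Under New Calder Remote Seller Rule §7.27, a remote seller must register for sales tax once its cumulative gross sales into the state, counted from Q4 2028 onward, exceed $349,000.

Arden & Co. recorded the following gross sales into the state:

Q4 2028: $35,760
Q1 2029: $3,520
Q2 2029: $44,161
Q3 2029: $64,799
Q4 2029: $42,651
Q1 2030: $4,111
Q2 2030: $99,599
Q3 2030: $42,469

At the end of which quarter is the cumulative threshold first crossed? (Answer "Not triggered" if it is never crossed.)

Through Q4 2028: $35,760
Through Q1 2029: $39,280
Through Q2 2029: $83,441
Through Q3 2029: $148,240
Through Q4 2029: $190,891
Through Q1 2030: $195,002
Through Q2 2030: $294,601
Through Q3 2030: $337,070
Final cumulative total $337,070 ≤ $349,000; the threshold is never exceeded.

Not triggered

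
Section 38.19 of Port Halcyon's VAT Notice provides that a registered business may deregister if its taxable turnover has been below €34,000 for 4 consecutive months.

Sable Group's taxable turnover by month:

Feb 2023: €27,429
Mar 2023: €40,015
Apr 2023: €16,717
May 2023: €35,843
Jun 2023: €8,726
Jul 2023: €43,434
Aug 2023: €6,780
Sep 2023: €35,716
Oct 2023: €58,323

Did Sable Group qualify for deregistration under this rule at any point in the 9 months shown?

Months below €34,000: Feb 2023, Apr 2023, Jun 2023, Aug 2023.
Longest run of consecutive months below the threshold: 1.
1 < 4, so Sable Group never became eligible.

No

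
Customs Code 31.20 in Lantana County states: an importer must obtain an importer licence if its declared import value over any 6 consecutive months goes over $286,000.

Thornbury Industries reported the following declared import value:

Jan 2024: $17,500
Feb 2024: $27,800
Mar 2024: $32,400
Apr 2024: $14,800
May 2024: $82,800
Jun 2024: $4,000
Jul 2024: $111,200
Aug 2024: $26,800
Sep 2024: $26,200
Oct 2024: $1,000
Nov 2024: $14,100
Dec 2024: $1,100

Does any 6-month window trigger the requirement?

Jan 2024–Jun 2024: $17,500 + $27,800 + $32,400 + $14,800 + $82,800 + $4,000 = $179,300 (under)
Feb 2024–Jul 2024: $27,800 + $32,400 + $14,800 + $82,800 + $4,000 + $111,200 = $273,000 (under)
Mar 2024–Aug 2024: $32,400 + $14,800 + $82,800 + $4,000 + $111,200 + $26,800 = $272,000 (under)
Apr 2024–Sep 2024: $14,800 + $82,800 + $4,000 + $111,200 + $26,800 + $26,200 = $265,800 (under)
May 2024–Oct 2024: $82,800 + $4,000 + $111,200 + $26,800 + $26,200 + $1,000 = $252,000 (under)
Jun 2024–Nov 2024: $4,000 + $111,200 + $26,800 + $26,200 + $1,000 + $14,100 = $183,300 (under)
Jul 2024–Dec 2024: $111,200 + $26,800 + $26,200 + $1,000 + $14,100 + $1,100 = $180,400 (under)
No window exceeds $286,000.

No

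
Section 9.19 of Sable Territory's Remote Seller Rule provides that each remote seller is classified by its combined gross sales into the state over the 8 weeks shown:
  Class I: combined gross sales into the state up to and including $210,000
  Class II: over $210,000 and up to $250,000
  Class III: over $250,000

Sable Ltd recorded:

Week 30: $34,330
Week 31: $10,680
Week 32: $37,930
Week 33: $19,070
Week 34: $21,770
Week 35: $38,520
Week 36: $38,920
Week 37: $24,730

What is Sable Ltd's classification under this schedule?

Combined gross sales into the state: $34,330 + $10,680 + $37,930 + $19,070 + $21,770 + $38,520 + $38,920 + $24,730 = $225,950.
$210,000 < $225,950 ≤ $250,000, so Class II applies.

Class II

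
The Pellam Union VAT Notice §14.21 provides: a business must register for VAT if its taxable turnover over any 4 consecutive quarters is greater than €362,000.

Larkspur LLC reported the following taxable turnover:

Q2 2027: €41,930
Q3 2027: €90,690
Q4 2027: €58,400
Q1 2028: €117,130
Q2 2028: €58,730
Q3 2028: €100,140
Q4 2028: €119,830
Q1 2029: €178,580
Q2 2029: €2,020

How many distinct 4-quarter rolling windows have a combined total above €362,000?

Q2 2027–Q1 2028: €41,930 + €90,690 + €58,400 + €117,130 = €308,150 (under)
Q3 2027–Q2 2028: €90,690 + €58,400 + €117,130 + €58,730 = €324,950 (under)
Q4 2027–Q3 2028: €58,400 + €117,130 + €58,730 + €100,140 = €334,400 (under)
Q1 2028–Q4 2028: €117,130 + €58,730 + €100,140 + €119,830 = €395,830 (over)
Q2 2028–Q1 2029: €58,730 + €100,140 + €119,830 + €178,580 = €457,280 (over)
Q3 2028–Q2 2029: €100,140 + €119,830 + €178,580 + €2,020 = €400,570 (over)
3 windows exceed the threshold.

3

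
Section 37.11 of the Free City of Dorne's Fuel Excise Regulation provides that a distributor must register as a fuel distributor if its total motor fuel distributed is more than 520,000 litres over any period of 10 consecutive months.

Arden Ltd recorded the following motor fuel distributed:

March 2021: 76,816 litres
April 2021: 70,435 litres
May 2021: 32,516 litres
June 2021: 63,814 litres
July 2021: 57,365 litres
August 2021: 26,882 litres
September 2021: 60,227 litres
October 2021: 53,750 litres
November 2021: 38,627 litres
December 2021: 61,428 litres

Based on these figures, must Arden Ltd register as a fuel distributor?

Total motor fuel distributed: 76,816 litres + 70,435 litres + 32,516 litres + 63,814 litres + 57,365 litres + 26,882 litres + 60,227 litres + 53,750 litres + 38,627 litres + 61,428 litres = 541,860 litres.
541,860 litres > 520,000 litres, so the threshold is exceeded.

Yes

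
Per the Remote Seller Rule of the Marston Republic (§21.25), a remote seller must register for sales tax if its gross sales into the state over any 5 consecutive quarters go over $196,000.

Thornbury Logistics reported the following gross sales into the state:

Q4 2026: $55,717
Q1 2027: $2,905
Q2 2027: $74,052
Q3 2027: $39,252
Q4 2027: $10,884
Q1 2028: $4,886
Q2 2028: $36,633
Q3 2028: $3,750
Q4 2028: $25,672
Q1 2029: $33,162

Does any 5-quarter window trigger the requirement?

Q4 2026–Q4 2027: $55,717 + $2,905 + $74,052 + $39,252 + $10,884 = $182,810 (under)
Q1 2027–Q1 2028: $2,905 + $74,052 + $39,252 + $10,884 + $4,886 = $131,979 (under)
Q2 2027–Q2 2028: $74,052 + $39,252 + $10,884 + $4,886 + $36,633 = $165,707 (under)
Q3 2027–Q3 2028: $39,252 + $10,884 + $4,886 + $36,633 + $3,750 = $95,405 (under)
Q4 2027–Q4 2028: $10,884 + $4,886 + $36,633 + $3,750 + $25,672 = $81,825 (under)
Q1 2028–Q1 2029: $4,886 + $36,633 + $3,750 + $25,672 + $33,162 = $104,103 (under)
No window exceeds $196,000.

No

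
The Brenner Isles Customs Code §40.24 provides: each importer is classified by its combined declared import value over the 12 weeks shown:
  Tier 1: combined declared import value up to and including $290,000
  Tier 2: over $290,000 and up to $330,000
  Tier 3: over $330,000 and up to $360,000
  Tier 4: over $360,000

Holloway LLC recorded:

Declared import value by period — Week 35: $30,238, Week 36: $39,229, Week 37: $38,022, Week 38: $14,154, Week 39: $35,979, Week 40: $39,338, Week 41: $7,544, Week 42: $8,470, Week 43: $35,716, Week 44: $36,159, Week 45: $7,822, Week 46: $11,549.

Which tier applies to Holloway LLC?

Combined declared import value: $30,238 + $39,229 + $38,022 + $14,154 + $35,979 + $39,338 + $7,544 + $8,470 + $35,716 + $36,159 + $7,822 + $11,549 = $304,220.
$290,000 < $304,220 ≤ $330,000, so Tier 2 applies.

Tier 2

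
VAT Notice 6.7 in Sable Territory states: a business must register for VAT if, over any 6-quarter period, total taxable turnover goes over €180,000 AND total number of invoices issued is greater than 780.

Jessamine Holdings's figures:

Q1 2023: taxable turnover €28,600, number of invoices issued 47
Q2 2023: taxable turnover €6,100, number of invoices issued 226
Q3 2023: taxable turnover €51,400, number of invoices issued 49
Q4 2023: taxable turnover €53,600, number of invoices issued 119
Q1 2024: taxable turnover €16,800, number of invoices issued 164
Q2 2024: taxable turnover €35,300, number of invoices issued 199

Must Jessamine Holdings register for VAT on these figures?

Total taxable turnover: €28,600 + €6,100 + €51,400 + €53,600 + €16,800 + €35,300 = €191,800 (> €180,000).
Total number of invoices issued: 47 + 226 + 49 + 119 + 164 + 199 = 804 (> 780).
The test is 'and': both thresholds are exceeded.

Yes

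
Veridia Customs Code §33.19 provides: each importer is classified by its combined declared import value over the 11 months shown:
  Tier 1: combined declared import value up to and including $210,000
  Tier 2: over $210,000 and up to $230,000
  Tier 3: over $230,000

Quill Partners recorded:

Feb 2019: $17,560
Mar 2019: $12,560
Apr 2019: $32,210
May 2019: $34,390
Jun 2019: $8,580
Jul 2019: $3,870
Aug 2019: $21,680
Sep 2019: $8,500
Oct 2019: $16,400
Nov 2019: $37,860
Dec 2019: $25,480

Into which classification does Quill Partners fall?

Combined declared import value: $17,560 + $12,560 + $32,210 + $34,390 + $8,580 + $3,870 + $21,680 + $8,500 + $16,400 + $37,860 + $25,480 = $219,090.
$210,000 < $219,090 ≤ $230,000, so Tier 2 applies.

Tier 2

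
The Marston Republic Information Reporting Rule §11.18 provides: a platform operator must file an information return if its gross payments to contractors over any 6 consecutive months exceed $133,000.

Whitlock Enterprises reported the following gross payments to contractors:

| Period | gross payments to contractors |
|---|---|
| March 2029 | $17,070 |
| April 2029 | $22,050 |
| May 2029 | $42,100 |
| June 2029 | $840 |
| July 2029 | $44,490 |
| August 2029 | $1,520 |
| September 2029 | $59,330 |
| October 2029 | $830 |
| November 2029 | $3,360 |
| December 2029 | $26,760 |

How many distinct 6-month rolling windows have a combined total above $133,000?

3

March 2029–August 2029: $17,070 + $22,050 + $42,100 + $840 + $44,490 + $1,520 = $128,070 (under)
April 2029–September 2029: $22,050 + $42,100 + $840 + $44,490 + $1,520 + $59,330 = $170,330 (over)
May 2029–October 2029: $42,100 + $840 + $44,490 + $1,520 + $59,330 + $830 = $149,110 (over)
June 2029–November 2029: $840 + $44,490 + $1,520 + $59,330 + $830 + $3,360 = $110,370 (under)
July 2029–December 2029: $44,490 + $1,520 + $59,330 + $830 + $3,360 + $26,760 = $136,290 (over)
3 windows exceed the threshold.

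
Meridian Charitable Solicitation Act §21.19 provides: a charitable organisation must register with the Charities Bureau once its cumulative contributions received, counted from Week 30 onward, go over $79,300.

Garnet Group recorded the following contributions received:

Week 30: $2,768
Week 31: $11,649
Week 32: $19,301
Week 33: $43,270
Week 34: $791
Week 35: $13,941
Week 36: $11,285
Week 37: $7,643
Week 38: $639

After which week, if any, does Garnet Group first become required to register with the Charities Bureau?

Week 35

Through Week 30: $2,768
Through Week 31: $14,417
Through Week 32: $33,718
Through Week 33: $76,988
Through Week 34: $77,779
Through Week 35: $91,720 ← exceeds threshold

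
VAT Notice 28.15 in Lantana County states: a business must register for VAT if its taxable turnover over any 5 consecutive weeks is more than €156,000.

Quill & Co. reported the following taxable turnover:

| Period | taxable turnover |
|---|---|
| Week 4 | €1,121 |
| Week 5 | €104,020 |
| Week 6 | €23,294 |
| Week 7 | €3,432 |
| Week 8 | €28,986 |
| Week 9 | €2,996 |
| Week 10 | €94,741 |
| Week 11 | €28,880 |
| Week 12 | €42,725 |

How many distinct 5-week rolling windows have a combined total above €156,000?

4

Week 4–Week 8: €1,121 + €104,020 + €23,294 + €3,432 + €28,986 = €160,853 (over)
Week 5–Week 9: €104,020 + €23,294 + €3,432 + €28,986 + €2,996 = €162,728 (over)
Week 6–Week 10: €23,294 + €3,432 + €28,986 + €2,996 + €94,741 = €153,449 (under)
Week 7–Week 11: €3,432 + €28,986 + €2,996 + €94,741 + €28,880 = €159,035 (over)
Week 8–Week 12: €28,986 + €2,996 + €94,741 + €28,880 + €42,725 = €198,328 (over)
4 windows exceed the threshold.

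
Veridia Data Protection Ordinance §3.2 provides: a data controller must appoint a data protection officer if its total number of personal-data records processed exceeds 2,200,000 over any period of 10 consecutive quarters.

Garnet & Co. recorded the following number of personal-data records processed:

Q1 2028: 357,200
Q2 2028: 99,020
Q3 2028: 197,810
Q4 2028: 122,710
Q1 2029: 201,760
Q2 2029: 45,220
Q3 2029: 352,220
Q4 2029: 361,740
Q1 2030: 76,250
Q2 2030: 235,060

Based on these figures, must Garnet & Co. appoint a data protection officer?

Total number of personal-data records processed: 357,200 + 99,020 + 197,810 + 122,710 + 201,760 + 45,220 + 352,220 + 361,740 + 76,250 + 235,060 = 2,048,990.
2,048,990 ≤ 2,200,000, so the threshold is not exceeded.

No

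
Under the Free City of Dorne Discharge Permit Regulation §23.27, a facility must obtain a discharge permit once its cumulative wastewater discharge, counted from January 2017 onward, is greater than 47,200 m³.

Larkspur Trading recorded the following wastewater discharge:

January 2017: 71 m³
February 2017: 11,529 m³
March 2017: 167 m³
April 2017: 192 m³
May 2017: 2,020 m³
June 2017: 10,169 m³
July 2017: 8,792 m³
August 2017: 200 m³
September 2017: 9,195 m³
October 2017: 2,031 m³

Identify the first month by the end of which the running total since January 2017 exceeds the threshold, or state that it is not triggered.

Through January 2017: 71 m³
Through February 2017: 11,600 m³
Through March 2017: 11,767 m³
Through April 2017: 11,959 m³
Through May 2017: 13,979 m³
Through June 2017: 24,148 m³
Through July 2017: 32,940 m³
Through August 2017: 33,140 m³
Through September 2017: 42,335 m³
Through October 2017: 44,366 m³
Final cumulative total 44,366 m³ ≤ 47,200 m³; the threshold is never exceeded.

Not triggered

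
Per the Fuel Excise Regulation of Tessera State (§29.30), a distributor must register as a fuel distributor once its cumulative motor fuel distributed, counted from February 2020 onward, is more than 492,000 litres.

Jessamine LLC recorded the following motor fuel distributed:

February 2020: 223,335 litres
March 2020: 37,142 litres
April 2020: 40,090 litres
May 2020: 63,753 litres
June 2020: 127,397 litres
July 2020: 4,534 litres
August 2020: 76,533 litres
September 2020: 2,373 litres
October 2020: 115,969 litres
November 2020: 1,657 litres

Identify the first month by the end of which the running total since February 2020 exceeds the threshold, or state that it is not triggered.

Through February 2020: 223,335 litres
Through March 2020: 260,477 litres
Through April 2020: 300,567 litres
Through May 2020: 364,320 litres
Through June 2020: 491,717 litres
Through July 2020: 496,251 litres ← exceeds threshold

July 2020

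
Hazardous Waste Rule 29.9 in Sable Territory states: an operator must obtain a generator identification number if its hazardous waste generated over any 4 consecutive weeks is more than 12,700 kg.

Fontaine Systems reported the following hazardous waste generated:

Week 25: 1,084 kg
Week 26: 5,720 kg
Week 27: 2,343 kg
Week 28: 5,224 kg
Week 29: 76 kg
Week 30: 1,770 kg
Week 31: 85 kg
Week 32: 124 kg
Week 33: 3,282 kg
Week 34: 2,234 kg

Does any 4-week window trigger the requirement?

Yes

Week 25–Week 28: 1,084 kg + 5,720 kg + 2,343 kg + 5,224 kg = 14,371 kg (over)
Week 26–Week 29: 5,720 kg + 2,343 kg + 5,224 kg + 76 kg = 13,363 kg (over)
Week 27–Week 30: 2,343 kg + 5,224 kg + 76 kg + 1,770 kg = 9,413 kg (under)
Week 28–Week 31: 5,224 kg + 76 kg + 1,770 kg + 85 kg = 7,155 kg (under)
Week 29–Week 32: 76 kg + 1,770 kg + 85 kg + 124 kg = 2,055 kg (under)
Week 30–Week 33: 1,770 kg + 85 kg + 124 kg + 3,282 kg = 5,261 kg (under)
Week 31–Week 34: 85 kg + 124 kg + 3,282 kg + 2,234 kg = 5,725 kg (under)
At least one window exceeds 12,700 kg.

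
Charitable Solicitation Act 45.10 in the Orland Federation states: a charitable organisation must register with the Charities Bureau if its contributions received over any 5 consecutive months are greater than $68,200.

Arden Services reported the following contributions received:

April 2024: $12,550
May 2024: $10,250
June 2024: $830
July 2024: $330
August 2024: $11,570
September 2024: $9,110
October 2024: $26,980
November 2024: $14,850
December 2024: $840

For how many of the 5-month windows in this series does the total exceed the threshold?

0

April 2024–August 2024: $12,550 + $10,250 + $830 + $330 + $11,570 = $35,530 (under)
May 2024–September 2024: $10,250 + $830 + $330 + $11,570 + $9,110 = $32,090 (under)
June 2024–October 2024: $830 + $330 + $11,570 + $9,110 + $26,980 = $48,820 (under)
July 2024–November 2024: $330 + $11,570 + $9,110 + $26,980 + $14,850 = $62,840 (under)
August 2024–December 2024: $11,570 + $9,110 + $26,980 + $14,850 + $840 = $63,350 (under)
0 windows exceed the threshold.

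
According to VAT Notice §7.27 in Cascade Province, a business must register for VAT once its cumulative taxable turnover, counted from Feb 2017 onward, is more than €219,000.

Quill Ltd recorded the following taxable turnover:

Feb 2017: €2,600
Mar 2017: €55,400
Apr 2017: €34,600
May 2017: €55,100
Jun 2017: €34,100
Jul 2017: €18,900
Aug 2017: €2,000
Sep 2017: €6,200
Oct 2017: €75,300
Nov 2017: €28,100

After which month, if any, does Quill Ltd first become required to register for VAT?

Oct 2017

Through Feb 2017: €2,600
Through Mar 2017: €58,000
Through Apr 2017: €92,600
Through May 2017: €147,700
Through Jun 2017: €181,800
Through Jul 2017: €200,700
Through Aug 2017: €202,700
Through Sep 2017: €208,900
Through Oct 2017: €284,200 ← exceeds threshold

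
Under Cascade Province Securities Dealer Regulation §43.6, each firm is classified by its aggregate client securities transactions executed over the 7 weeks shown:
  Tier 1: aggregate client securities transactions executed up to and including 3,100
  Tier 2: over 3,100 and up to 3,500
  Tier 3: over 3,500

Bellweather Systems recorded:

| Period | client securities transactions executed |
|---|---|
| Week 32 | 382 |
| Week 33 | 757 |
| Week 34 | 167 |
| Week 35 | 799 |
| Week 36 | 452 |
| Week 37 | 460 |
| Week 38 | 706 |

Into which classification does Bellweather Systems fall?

Tier 3

Aggregate client securities transactions executed: 382 + 757 + 167 + 799 + 452 + 460 + 706 = 3,723.
3,723 > 3,500, so Tier 3 applies.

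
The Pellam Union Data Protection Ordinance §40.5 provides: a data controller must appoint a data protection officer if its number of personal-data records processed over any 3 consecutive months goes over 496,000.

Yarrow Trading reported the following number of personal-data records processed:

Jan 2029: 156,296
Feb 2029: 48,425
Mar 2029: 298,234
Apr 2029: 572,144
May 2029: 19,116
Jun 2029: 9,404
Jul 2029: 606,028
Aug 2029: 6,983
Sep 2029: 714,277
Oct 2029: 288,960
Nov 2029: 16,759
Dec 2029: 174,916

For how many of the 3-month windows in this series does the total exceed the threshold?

9

Jan 2029–Mar 2029: 156,296 + 48,425 + 298,234 = 502,955 (over)
Feb 2029–Apr 2029: 48,425 + 298,234 + 572,144 = 918,803 (over)
Mar 2029–May 2029: 298,234 + 572,144 + 19,116 = 889,494 (over)
Apr 2029–Jun 2029: 572,144 + 19,116 + 9,404 = 600,664 (over)
May 2029–Jul 2029: 19,116 + 9,404 + 606,028 = 634,548 (over)
Jun 2029–Aug 2029: 9,404 + 606,028 + 6,983 = 622,415 (over)
Jul 2029–Sep 2029: 606,028 + 6,983 + 714,277 = 1,327,288 (over)
Aug 2029–Oct 2029: 6,983 + 714,277 + 288,960 = 1,010,220 (over)
Sep 2029–Nov 2029: 714,277 + 288,960 + 16,759 = 1,019,996 (over)
Oct 2029–Dec 2029: 288,960 + 16,759 + 174,916 = 480,635 (under)
9 windows exceed the threshold.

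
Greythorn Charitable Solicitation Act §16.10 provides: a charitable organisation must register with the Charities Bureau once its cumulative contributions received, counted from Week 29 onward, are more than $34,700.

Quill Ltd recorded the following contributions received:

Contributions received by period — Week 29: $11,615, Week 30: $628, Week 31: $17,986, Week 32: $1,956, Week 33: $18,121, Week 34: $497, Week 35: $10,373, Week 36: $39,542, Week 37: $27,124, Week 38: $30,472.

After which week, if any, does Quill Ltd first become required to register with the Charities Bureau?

Week 33

Through Week 29: $11,615
Through Week 30: $12,243
Through Week 31: $30,229
Through Week 32: $32,185
Through Week 33: $50,306 ← exceeds threshold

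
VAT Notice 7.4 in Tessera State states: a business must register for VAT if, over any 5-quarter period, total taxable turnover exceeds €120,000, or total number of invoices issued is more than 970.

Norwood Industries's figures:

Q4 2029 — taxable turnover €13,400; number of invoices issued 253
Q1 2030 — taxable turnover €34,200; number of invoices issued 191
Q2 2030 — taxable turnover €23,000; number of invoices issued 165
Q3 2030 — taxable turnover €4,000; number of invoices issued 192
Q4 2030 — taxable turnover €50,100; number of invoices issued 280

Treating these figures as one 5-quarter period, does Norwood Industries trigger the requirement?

Yes

Total taxable turnover: €13,400 + €34,200 + €23,000 + €4,000 + €50,100 = €124,700 (> €120,000).
Total number of invoices issued: 253 + 191 + 165 + 192 + 280 = 1,081 (> 970).
The test is 'or': at least one threshold is exceeded.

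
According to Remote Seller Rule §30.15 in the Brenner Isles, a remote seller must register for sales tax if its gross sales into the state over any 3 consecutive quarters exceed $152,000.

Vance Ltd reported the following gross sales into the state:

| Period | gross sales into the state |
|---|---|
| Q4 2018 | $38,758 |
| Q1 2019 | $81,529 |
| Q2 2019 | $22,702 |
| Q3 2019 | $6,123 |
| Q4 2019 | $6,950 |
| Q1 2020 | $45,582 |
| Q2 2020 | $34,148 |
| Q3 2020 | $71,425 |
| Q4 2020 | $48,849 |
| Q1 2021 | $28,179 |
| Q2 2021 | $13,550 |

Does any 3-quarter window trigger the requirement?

Q4 2018–Q2 2019: $38,758 + $81,529 + $22,702 = $142,989 (under)
Q1 2019–Q3 2019: $81,529 + $22,702 + $6,123 = $110,354 (under)
Q2 2019–Q4 2019: $22,702 + $6,123 + $6,950 = $35,775 (under)
Q3 2019–Q1 2020: $6,123 + $6,950 + $45,582 = $58,655 (under)
Q4 2019–Q2 2020: $6,950 + $45,582 + $34,148 = $86,680 (under)
Q1 2020–Q3 2020: $45,582 + $34,148 + $71,425 = $151,155 (under)
Q2 2020–Q4 2020: $34,148 + $71,425 + $48,849 = $154,422 (over)
Q3 2020–Q1 2021: $71,425 + $48,849 + $28,179 = $148,453 (under)
Q4 2020–Q2 2021: $48,849 + $28,179 + $13,550 = $90,578 (under)
At least one window exceeds $152,000.

Yes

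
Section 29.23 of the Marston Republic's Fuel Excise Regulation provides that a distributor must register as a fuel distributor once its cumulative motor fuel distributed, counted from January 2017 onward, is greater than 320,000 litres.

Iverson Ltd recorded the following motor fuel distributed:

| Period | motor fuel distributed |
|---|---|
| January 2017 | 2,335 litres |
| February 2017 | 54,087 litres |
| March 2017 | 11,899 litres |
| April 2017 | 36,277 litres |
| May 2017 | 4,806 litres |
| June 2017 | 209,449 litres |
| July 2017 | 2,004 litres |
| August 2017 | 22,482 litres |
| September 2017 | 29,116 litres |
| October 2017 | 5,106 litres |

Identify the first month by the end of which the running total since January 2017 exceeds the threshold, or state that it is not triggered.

Through January 2017: 2,335 litres
Through February 2017: 56,422 litres
Through March 2017: 68,321 litres
Through April 2017: 104,598 litres
Through May 2017: 109,404 litres
Through June 2017: 318,853 litres
Through July 2017: 320,857 litres ← exceeds threshold

July 2017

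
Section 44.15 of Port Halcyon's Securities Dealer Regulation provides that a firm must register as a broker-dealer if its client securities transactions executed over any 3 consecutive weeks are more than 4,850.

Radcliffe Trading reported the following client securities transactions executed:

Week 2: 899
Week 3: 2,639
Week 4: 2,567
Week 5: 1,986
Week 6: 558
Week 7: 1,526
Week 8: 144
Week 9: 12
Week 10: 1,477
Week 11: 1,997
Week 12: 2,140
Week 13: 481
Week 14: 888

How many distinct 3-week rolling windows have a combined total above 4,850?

Week 2–Week 4: 899 + 2,639 + 2,567 = 6,105 (over)
Week 3–Week 5: 2,639 + 2,567 + 1,986 = 7,192 (over)
Week 4–Week 6: 2,567 + 1,986 + 558 = 5,111 (over)
Week 5–Week 7: 1,986 + 558 + 1,526 = 4,070 (under)
Week 6–Week 8: 558 + 1,526 + 144 = 2,228 (under)
Week 7–Week 9: 1,526 + 144 + 12 = 1,682 (under)
Week 8–Week 10: 144 + 12 + 1,477 = 1,633 (under)
Week 9–Week 11: 12 + 1,477 + 1,997 = 3,486 (under)
Week 10–Week 12: 1,477 + 1,997 + 2,140 = 5,614 (over)
Week 11–Week 13: 1,997 + 2,140 + 481 = 4,618 (under)
Week 12–Week 14: 2,140 + 481 + 888 = 3,509 (under)
4 windows exceed the threshold.

4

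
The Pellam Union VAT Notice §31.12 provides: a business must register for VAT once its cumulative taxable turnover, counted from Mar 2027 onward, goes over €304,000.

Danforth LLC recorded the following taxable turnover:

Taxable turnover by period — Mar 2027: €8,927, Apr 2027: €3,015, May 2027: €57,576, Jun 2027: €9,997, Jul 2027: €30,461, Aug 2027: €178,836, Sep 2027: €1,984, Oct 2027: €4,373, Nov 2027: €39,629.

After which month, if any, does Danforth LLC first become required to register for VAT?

Through Mar 2027: €8,927
Through Apr 2027: €11,942
Through May 2027: €69,518
Through Jun 2027: €79,515
Through Jul 2027: €109,976
Through Aug 2027: €288,812
Through Sep 2027: €290,796
Through Oct 2027: €295,169
Through Nov 2027: €334,798 ← exceeds threshold

Nov 2027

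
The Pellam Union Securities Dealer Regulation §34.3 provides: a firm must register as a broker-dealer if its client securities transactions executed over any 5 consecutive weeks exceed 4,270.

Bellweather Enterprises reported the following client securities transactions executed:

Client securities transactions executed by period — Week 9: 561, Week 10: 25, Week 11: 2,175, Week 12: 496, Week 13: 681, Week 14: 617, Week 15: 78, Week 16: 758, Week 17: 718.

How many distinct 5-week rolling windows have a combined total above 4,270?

0

Week 9–Week 13: 561 + 25 + 2,175 + 496 + 681 = 3,938 (under)
Week 10–Week 14: 25 + 2,175 + 496 + 681 + 617 = 3,994 (under)
Week 11–Week 15: 2,175 + 496 + 681 + 617 + 78 = 4,047 (under)
Week 12–Week 16: 496 + 681 + 617 + 78 + 758 = 2,630 (under)
Week 13–Week 17: 681 + 617 + 78 + 758 + 718 = 2,852 (under)
0 windows exceed the threshold.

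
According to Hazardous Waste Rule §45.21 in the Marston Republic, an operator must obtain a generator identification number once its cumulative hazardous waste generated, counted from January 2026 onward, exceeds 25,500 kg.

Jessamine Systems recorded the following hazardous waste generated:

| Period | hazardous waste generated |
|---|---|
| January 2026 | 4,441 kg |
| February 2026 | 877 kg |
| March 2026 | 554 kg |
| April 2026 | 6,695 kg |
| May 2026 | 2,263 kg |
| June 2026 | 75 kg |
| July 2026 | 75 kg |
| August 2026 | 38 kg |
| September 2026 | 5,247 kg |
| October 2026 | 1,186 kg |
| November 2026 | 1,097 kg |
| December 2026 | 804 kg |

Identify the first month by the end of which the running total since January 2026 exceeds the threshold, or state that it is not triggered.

Not triggered

Through January 2026: 4,441 kg
Through February 2026: 5,318 kg
Through March 2026: 5,872 kg
Through April 2026: 12,567 kg
Through May 2026: 14,830 kg
Through June 2026: 14,905 kg
Through July 2026: 14,980 kg
Through August 2026: 15,018 kg
Through September 2026: 20,265 kg
Through October 2026: 21,451 kg
Through November 2026: 22,548 kg
Through December 2026: 23,352 kg
Final cumulative total 23,352 kg ≤ 25,500 kg; the threshold is never exceeded.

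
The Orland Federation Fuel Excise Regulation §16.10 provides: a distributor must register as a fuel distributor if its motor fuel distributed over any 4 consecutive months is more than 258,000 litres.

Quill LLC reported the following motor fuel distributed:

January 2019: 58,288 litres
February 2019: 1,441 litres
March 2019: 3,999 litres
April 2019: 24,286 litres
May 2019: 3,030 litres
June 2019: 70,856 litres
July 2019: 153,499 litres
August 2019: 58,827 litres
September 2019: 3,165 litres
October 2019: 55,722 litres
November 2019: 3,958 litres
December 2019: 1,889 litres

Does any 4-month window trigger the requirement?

January 2019–April 2019: 58,288 litres + 1,441 litres + 3,999 litres + 24,286 litres = 88,014 litres (under)
February 2019–May 2019: 1,441 litres + 3,999 litres + 24,286 litres + 3,030 litres = 32,756 litres (under)
March 2019–June 2019: 3,999 litres + 24,286 litres + 3,030 litres + 70,856 litres = 102,171 litres (under)
April 2019–July 2019: 24,286 litres + 3,030 litres + 70,856 litres + 153,499 litres = 251,671 litres (under)
May 2019–August 2019: 3,030 litres + 70,856 litres + 153,499 litres + 58,827 litres = 286,212 litres (over)
June 2019–September 2019: 70,856 litres + 153,499 litres + 58,827 litres + 3,165 litres = 286,347 litres (over)
July 2019–October 2019: 153,499 litres + 58,827 litres + 3,165 litres + 55,722 litres = 271,213 litres (over)
August 2019–November 2019: 58,827 litres + 3,165 litres + 55,722 litres + 3,958 litres = 121,672 litres (under)
September 2019–December 2019: 3,165 litres + 55,722 litres + 3,958 litres + 1,889 litres = 64,734 litres (under)
At least one window exceeds 258,000 litres.

Yes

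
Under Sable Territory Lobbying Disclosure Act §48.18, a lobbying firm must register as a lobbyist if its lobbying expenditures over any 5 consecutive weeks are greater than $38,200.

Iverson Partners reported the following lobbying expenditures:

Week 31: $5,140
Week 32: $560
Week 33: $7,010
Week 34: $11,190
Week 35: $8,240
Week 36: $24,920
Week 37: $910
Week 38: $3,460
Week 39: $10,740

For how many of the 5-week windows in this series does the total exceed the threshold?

4

Week 31–Week 35: $5,140 + $560 + $7,010 + $11,190 + $8,240 = $32,140 (under)
Week 32–Week 36: $560 + $7,010 + $11,190 + $8,240 + $24,920 = $51,920 (over)
Week 33–Week 37: $7,010 + $11,190 + $8,240 + $24,920 + $910 = $52,270 (over)
Week 34–Week 38: $11,190 + $8,240 + $24,920 + $910 + $3,460 = $48,720 (over)
Week 35–Week 39: $8,240 + $24,920 + $910 + $3,460 + $10,740 = $48,270 (over)
4 windows exceed the threshold.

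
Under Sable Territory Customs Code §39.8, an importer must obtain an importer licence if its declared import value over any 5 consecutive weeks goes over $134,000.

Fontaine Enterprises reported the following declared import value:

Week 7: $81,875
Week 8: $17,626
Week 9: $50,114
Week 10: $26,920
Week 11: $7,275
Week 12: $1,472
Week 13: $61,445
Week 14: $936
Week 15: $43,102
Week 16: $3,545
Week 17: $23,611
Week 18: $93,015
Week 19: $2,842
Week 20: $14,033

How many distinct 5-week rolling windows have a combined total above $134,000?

Week 7–Week 11: $81,875 + $17,626 + $50,114 + $26,920 + $7,275 = $183,810 (over)
Week 8–Week 12: $17,626 + $50,114 + $26,920 + $7,275 + $1,472 = $103,407 (under)
Week 9–Week 13: $50,114 + $26,920 + $7,275 + $1,472 + $61,445 = $147,226 (over)
Week 10–Week 14: $26,920 + $7,275 + $1,472 + $61,445 + $936 = $98,048 (under)
Week 11–Week 15: $7,275 + $1,472 + $61,445 + $936 + $43,102 = $114,230 (under)
Week 12–Week 16: $1,472 + $61,445 + $936 + $43,102 + $3,545 = $110,500 (under)
Week 13–Week 17: $61,445 + $936 + $43,102 + $3,545 + $23,611 = $132,639 (under)
Week 14–Week 18: $936 + $43,102 + $3,545 + $23,611 + $93,015 = $164,209 (over)
Week 15–Week 19: $43,102 + $3,545 + $23,611 + $93,015 + $2,842 = $166,115 (over)
Week 16–Week 20: $3,545 + $23,611 + $93,015 + $2,842 + $14,033 = $137,046 (over)
5 windows exceed the threshold.

5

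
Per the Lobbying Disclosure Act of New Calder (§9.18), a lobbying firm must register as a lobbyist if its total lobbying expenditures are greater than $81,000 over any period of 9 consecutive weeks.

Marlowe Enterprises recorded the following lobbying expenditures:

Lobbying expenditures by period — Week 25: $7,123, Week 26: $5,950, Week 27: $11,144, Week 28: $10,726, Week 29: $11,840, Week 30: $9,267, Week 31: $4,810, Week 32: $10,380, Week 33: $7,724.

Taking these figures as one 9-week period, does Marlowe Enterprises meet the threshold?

No

Total lobbying expenditures: $7,123 + $5,950 + $11,144 + $10,726 + $11,840 + $9,267 + $4,810 + $10,380 + $7,724 = $78,964.
$78,964 ≤ $81,000, so the threshold is not exceeded.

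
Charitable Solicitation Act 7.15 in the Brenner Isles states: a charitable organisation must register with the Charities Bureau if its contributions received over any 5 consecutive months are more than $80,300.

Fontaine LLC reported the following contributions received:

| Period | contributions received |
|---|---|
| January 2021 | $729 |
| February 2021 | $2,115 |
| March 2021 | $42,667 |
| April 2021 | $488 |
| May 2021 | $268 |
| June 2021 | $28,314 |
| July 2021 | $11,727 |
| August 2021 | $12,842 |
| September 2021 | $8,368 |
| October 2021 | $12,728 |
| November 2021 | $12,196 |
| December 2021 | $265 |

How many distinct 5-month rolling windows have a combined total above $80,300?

1

January 2021–May 2021: $729 + $2,115 + $42,667 + $488 + $268 = $46,267 (under)
February 2021–June 2021: $2,115 + $42,667 + $488 + $268 + $28,314 = $73,852 (under)
March 2021–July 2021: $42,667 + $488 + $268 + $28,314 + $11,727 = $83,464 (over)
April 2021–August 2021: $488 + $268 + $28,314 + $11,727 + $12,842 = $53,639 (under)
May 2021–September 2021: $268 + $28,314 + $11,727 + $12,842 + $8,368 = $61,519 (under)
June 2021–October 2021: $28,314 + $11,727 + $12,842 + $8,368 + $12,728 = $73,979 (under)
July 2021–November 2021: $11,727 + $12,842 + $8,368 + $12,728 + $12,196 = $57,861 (under)
August 2021–December 2021: $12,842 + $8,368 + $12,728 + $12,196 + $265 = $46,399 (under)
1 window exceeds the threshold.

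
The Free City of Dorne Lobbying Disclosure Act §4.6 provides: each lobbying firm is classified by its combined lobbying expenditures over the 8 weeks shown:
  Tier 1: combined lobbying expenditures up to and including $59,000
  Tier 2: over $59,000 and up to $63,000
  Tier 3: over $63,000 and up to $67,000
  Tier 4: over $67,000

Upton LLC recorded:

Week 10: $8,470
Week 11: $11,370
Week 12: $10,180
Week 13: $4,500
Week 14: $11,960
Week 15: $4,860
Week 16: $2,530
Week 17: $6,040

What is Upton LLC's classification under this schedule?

Combined lobbying expenditures: $8,470 + $11,370 + $10,180 + $4,500 + $11,960 + $4,860 + $2,530 + $6,040 = $59,910.
$59,000 < $59,910 ≤ $63,000, so Tier 2 applies.

Tier 2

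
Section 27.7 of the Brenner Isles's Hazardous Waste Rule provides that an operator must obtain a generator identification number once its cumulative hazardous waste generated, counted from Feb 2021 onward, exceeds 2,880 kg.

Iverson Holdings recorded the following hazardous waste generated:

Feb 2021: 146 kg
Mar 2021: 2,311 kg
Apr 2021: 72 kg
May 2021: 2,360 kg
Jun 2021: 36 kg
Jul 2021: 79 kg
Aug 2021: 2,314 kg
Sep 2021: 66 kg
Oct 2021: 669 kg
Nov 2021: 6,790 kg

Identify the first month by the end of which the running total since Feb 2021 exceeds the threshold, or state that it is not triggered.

May 2021

Through Feb 2021: 146 kg
Through Mar 2021: 2,457 kg
Through Apr 2021: 2,529 kg
Through May 2021: 4,889 kg ← exceeds threshold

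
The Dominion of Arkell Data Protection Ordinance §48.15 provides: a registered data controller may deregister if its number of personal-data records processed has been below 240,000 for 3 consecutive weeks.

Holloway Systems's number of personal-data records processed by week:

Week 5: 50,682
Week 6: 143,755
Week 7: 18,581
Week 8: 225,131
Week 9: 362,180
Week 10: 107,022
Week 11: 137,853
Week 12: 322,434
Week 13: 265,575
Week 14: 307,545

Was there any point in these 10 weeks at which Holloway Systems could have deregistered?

Weeks below 240,000: Week 5, Week 6, Week 7, Week 8, Week 10, Week 11.
Longest run of consecutive weeks below the threshold: 4.
4 ≥ 3, so Holloway Systems became eligible.

Yes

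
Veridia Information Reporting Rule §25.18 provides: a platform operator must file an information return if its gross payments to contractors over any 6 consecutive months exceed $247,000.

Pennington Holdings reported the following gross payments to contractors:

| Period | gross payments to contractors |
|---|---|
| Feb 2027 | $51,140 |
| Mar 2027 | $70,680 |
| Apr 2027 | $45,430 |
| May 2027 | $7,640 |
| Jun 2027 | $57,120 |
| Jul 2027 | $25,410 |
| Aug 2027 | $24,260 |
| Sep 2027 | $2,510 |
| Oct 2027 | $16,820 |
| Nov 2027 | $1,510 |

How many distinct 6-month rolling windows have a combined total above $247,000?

Feb 2027–Jul 2027: $51,140 + $70,680 + $45,430 + $7,640 + $57,120 + $25,410 = $257,420 (over)
Mar 2027–Aug 2027: $70,680 + $45,430 + $7,640 + $57,120 + $25,410 + $24,260 = $230,540 (under)
Apr 2027–Sep 2027: $45,430 + $7,640 + $57,120 + $25,410 + $24,260 + $2,510 = $162,370 (under)
May 2027–Oct 2027: $7,640 + $57,120 + $25,410 + $24,260 + $2,510 + $16,820 = $133,760 (under)
Jun 2027–Nov 2027: $57,120 + $25,410 + $24,260 + $2,510 + $16,820 + $1,510 = $127,630 (under)
1 window exceeds the threshold.

1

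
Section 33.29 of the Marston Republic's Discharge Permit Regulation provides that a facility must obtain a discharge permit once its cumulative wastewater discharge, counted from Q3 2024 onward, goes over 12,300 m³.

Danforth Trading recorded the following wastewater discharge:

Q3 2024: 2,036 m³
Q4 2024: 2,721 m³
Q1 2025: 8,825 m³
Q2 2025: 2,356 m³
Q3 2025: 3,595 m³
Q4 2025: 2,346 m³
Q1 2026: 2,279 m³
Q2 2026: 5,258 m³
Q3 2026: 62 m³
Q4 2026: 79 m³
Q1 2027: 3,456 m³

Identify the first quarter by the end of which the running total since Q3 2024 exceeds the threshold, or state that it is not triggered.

Q1 2025

Through Q3 2024: 2,036 m³
Through Q4 2024: 4,757 m³
Through Q1 2025: 13,582 m³ ← exceeds threshold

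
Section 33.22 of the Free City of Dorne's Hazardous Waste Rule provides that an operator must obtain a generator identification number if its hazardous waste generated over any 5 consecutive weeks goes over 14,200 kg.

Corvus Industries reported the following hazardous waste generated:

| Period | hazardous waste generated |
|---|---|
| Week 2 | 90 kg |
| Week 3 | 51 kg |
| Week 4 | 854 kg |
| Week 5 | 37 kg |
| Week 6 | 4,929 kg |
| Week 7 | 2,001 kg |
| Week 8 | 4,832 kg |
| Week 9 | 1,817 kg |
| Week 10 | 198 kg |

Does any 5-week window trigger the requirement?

No

Week 2–Week 6: 90 kg + 51 kg + 854 kg + 37 kg + 4,929 kg = 5,961 kg (under)
Week 3–Week 7: 51 kg + 854 kg + 37 kg + 4,929 kg + 2,001 kg = 7,872 kg (under)
Week 4–Week 8: 854 kg + 37 kg + 4,929 kg + 2,001 kg + 4,832 kg = 12,653 kg (under)
Week 5–Week 9: 37 kg + 4,929 kg + 2,001 kg + 4,832 kg + 1,817 kg = 13,616 kg (under)
Week 6–Week 10: 4,929 kg + 2,001 kg + 4,832 kg + 1,817 kg + 198 kg = 13,777 kg (under)
No window exceeds 14,200 kg.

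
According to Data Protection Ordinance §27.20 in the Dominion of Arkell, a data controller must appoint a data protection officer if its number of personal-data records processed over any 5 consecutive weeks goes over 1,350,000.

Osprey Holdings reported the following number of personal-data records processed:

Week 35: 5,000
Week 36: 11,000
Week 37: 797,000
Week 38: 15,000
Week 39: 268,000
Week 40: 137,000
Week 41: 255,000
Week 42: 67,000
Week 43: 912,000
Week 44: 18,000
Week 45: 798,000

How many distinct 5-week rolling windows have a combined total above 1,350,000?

4

Week 35–Week 39: 5,000 + 11,000 + 797,000 + 15,000 + 268,000 = 1,096,000 (under)
Week 36–Week 40: 11,000 + 797,000 + 15,000 + 268,000 + 137,000 = 1,228,000 (under)
Week 37–Week 41: 797,000 + 15,000 + 268,000 + 137,000 + 255,000 = 1,472,000 (over)
Week 38–Week 42: 15,000 + 268,000 + 137,000 + 255,000 + 67,000 = 742,000 (under)
Week 39–Week 43: 268,000 + 137,000 + 255,000 + 67,000 + 912,000 = 1,639,000 (over)
Week 40–Week 44: 137,000 + 255,000 + 67,000 + 912,000 + 18,000 = 1,389,000 (over)
Week 41–Week 45: 255,000 + 67,000 + 912,000 + 18,000 + 798,000 = 2,050,000 (over)
4 windows exceed the threshold.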